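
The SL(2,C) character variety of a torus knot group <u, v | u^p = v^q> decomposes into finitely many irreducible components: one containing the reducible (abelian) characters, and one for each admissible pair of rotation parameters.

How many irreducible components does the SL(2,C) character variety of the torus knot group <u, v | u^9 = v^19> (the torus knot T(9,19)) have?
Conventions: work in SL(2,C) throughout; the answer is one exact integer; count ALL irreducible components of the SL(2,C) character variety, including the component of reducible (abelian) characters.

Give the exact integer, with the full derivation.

For T(9,19): irreducibility forces the central element u^9 = v^19 to one of +I, -I.
So on each irreducible component the traces are pinned: tr(u) = 2*cos(pi*alpha/9) with 1 <= alpha <= 8, tr(v) = 2*cos(pi*beta/19) with 1 <= beta <= 18.
Consistency of u^9 = (-1)^alpha I with v^19 = (-1)^beta I forces alpha = beta (mod 2).
Counting: 4 odd alphas x 9 odd betas + 4 even alphas x 9 even betas = 36 + 36 = 72.
That is 72 components of irreducible characters, and with the reducible (abelian) component the total is 73.

73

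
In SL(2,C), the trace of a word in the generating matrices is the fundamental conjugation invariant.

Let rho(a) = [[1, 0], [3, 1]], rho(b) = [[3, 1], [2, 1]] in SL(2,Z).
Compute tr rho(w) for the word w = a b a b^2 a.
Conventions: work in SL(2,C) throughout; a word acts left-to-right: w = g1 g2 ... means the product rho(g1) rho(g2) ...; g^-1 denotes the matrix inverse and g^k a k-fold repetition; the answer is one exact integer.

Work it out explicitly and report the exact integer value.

rho(a) = [[1, 0], [3, 1]]
... * rho(b) = [[3, 1], [2, 1]]  ->  [[3, 1], [11, 4]]
... * rho(a) = [[1, 0], [3, 1]]  ->  [[6, 1], [23, 4]]
... * rho(b) = [[3, 1], [2, 1]]  ->  [[20, 7], [77, 27]]
... * rho(b) = [[3, 1], [2, 1]]  ->  [[74, 27], [285, 104]]
... * rho(a) = [[1, 0], [3, 1]]  ->  [[155, 27], [597, 104]]
tr = 155 + 104 = 259

259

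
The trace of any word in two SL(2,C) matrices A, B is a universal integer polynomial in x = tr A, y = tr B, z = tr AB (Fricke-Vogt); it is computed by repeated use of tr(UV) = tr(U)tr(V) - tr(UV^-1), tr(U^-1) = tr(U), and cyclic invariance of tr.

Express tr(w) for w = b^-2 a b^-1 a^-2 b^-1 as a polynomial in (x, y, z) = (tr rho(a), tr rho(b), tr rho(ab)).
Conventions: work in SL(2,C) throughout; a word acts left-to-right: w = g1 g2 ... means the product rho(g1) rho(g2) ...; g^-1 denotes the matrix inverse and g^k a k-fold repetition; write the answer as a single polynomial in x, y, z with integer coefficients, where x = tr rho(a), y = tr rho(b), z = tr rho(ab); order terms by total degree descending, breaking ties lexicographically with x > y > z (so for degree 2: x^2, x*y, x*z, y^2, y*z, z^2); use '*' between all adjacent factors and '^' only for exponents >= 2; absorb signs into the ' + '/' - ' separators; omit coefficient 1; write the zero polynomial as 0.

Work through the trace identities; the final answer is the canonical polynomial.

x^2*y^3*z - x^3*y^2 - x*y^4 - x*y^2*z^2 - x^2*y*z + y^3*z + x^3 + 4*x*y^2 + x*z^2 - 2*y*z - 3*x

tr(b^-1) = tr(b) = y
tr(b a b) = tr(b)*tr(a b) - tr(a) = y*z - x
tr(b a b a) = tr(b a)*tr(b a) - tr(1) = z^2 - 2
tr(a^-1 b a b) = tr(b a b)*tr(a) - tr(b a b a) = x*y*z - x^2 - z^2 + 2
tr(a b^-1 a^-1 b) = tr(a^-1 b a)*tr(b) - tr(a^-1 b a b) = -x*y*z + x^2 + y^2 + z^2 - 2
tr(b^-1 a b^-1 a^-1) = tr(a b^-1 a^-1)*tr(b) - tr(a b^-1 a^-1 b) = x*y*z - x^2 - z^2 + 2
tr(b^-2 a b^-1 a^-1) = tr(b^-1 a b^-1 a^-1)*tr(b) - tr(b^-1 a b^-1 a^-1 b) = x*y^2*z - x^2*y - y*z^2 + y
tr(b^-1 a) = tr(a)*tr(b) - tr(a b) = x*y - z
tr(b^-1 a b^-1) = tr(b^-1 a)*tr(b) - tr(b^-1 a b) = x*y^2 - y*z - x
tr(b^-2 a b^-1) = tr(b^-1 a b^-1)*tr(b) - tr(b^-1 a) = x*y^3 - y^2*z - 2*x*y + z
tr(a b^-1 a^-2 b^-2) = tr(b^-2 a b^-1 a^-1)*tr(a) - tr(b^-2 a b^-1) = x^2*y^2*z - x^3*y - x*y^3 - x*y*z^2 + y^2*z + 3*x*y - z
tr(a b^-1 a^-2 b^-1) = tr(b^-1 a b^-1 a^-1)*tr(a) - tr(b^-1 a b^-1) = x^2*y*z - x^3 - x*y^2 - x*z^2 + y*z + 3*x
tr(b^-2 a b^-1 a^-2 b^-1) = tr(a b^-1 a^-2 b^-2)*tr(b) - tr(a b^-1 a^-2 b^-1) = x^2*y^3*z - x^3*y^2 - x*y^4 - x*y^2*z^2 - x^2*y*z + y^3*z + x^3 + 4*x*y^2 + x*z^2 - 2*y*z - 3*x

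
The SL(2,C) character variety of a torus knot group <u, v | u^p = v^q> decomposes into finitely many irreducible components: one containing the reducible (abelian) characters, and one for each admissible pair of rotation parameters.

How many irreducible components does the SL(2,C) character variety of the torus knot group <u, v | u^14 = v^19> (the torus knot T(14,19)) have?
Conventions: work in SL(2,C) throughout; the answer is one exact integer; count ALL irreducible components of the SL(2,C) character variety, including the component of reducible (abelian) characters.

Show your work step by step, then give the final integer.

118

Gamma = < u, v | u^14 = v^19 > (torus knot T(14,19)); the central element u^14 = v^19 acts as +I or -I in any irreducible SL(2,C) representation.
So on each irreducible component the traces are pinned: tr(u) = 2*cos(pi*alpha/14) with 1 <= alpha <= 13, tr(v) = 2*cos(pi*beta/19) with 1 <= beta <= 18.
u^14 = (-1)^alpha I and v^19 = (-1)^beta I must agree, so alpha and beta have equal parity.
Enumerate parity-matched pairs: 7*9 odd-odd plus 6*9 even-even gives 117.
components with irreducible characters: 117; plus the single component of reducible (abelian) characters: total 118.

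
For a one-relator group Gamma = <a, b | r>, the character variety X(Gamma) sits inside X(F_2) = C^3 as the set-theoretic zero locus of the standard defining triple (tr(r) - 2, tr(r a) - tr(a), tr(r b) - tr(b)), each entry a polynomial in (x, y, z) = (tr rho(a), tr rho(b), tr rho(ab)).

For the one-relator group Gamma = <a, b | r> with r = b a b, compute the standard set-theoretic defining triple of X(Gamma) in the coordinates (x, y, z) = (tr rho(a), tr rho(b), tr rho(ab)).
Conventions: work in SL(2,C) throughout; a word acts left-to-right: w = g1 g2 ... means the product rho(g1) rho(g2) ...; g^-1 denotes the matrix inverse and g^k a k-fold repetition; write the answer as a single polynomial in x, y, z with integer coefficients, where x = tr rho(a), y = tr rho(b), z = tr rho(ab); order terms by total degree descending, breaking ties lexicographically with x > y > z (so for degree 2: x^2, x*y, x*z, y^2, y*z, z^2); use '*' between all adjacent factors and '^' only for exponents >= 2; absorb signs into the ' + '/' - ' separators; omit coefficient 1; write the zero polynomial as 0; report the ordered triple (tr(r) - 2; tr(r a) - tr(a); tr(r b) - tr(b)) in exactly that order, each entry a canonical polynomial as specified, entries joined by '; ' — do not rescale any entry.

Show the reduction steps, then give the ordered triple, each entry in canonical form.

next, tr(b a b) = tr(b) * tr(a b) - tr(a)  (reduce the b square) = y*z - x
tr(b a b a) = tr(a b) * tr(a b) - tr(1)   [split at a repeated a] = z^2 - 2
and tr(b a b^2) = tr(b) * tr(a b^2) - tr(a b)  (reduce the b square) = y^2*z - x*y - z
assemble the triple (tr(r) - 2; tr(r a) - x; tr(r b) - y)

y*z - x - 2; z^2 - x - 2; y^2*z - x*y - y - z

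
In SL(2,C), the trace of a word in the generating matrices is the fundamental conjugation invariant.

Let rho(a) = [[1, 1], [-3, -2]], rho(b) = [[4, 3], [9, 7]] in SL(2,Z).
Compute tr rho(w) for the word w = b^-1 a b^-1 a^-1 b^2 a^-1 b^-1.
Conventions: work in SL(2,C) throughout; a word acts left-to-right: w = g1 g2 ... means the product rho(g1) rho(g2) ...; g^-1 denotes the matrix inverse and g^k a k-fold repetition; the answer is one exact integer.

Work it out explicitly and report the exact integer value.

rho(b^-1) = [[7, -3], [-9, 4]]
... * rho(a) = [[1, 1], [-3, -2]]  ->  [[16, 13], [-21, -17]]
... * rho(b^-1) = [[7, -3], [-9, 4]]  ->  [[-5, 4], [6, -5]]
... * rho(a^-1) = [[-2, -1], [3, 1]]  ->  [[22, 9], [-27, -11]]
... * rho(b) = [[4, 3], [9, 7]]  ->  [[169, 129], [-207, -158]]
... * rho(b) = [[4, 3], [9, 7]]  ->  [[1837, 1410], [-2250, -1727]]
... * rho(a^-1) = [[-2, -1], [3, 1]]  ->  [[556, -427], [-681, 523]]
... * rho(b^-1) = [[7, -3], [-9, 4]]  ->  [[7735, -3376], [-9474, 4135]]
tr = 7735 + 4135 = 11870

11870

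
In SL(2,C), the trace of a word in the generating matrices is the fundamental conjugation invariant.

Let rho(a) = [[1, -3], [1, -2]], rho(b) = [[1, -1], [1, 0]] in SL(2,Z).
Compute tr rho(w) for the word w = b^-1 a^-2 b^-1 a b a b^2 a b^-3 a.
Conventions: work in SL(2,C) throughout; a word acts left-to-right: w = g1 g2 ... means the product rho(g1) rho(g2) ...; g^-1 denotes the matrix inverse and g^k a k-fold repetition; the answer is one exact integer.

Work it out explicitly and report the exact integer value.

rho(b^-1) = [[0, 1], [-1, 1]]
... * rho(a^-1) = [[-2, 3], [-1, 1]]  ->  [[-1, 1], [1, -2]]
... * rho(a^-1) = [[-2, 3], [-1, 1]]  ->  [[1, -2], [0, 1]]
... * rho(b^-1) = [[0, 1], [-1, 1]]  ->  [[2, -1], [-1, 1]]
... * rho(a) = [[1, -3], [1, -2]]  ->  [[1, -4], [0, 1]]
... * rho(b) = [[1, -1], [1, 0]]  ->  [[-3, -1], [1, 0]]
... * rho(a) = [[1, -3], [1, -2]]  ->  [[-4, 11], [1, -3]]
... * rho(b) = [[1, -1], [1, 0]]  ->  [[7, 4], [-2, -1]]
... * rho(b) = [[1, -1], [1, 0]]  ->  [[11, -7], [-3, 2]]
... * rho(a) = [[1, -3], [1, -2]]  ->  [[4, -19], [-1, 5]]
... * rho(b^-1) = [[0, 1], [-1, 1]]  ->  [[19, -15], [-5, 4]]
... * rho(b^-1) = [[0, 1], [-1, 1]]  ->  [[15, 4], [-4, -1]]
... * rho(b^-1) = [[0, 1], [-1, 1]]  ->  [[-4, 19], [1, -5]]
... * rho(a) = [[1, -3], [1, -2]]  ->  [[15, -26], [-4, 7]]
tr = 15 + 7 = 22

22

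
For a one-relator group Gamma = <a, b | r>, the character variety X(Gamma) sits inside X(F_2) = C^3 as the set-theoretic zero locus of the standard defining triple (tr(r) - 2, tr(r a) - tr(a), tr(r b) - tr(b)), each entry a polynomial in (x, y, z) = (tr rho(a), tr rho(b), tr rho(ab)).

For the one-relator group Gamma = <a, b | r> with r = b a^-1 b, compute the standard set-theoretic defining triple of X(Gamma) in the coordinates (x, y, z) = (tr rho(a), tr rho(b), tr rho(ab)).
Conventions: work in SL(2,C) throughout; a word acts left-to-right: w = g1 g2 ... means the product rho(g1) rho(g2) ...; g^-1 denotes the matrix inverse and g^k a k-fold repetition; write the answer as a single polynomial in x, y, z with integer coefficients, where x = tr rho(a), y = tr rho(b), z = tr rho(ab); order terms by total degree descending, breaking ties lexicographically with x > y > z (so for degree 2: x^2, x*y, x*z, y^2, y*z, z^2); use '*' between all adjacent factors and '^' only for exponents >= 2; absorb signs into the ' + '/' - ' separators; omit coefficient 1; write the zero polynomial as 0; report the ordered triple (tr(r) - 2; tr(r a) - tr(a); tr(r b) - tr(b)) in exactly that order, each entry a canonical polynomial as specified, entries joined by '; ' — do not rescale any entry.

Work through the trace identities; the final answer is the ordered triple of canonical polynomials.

x*y^2 - y*z - x - 2; x*y*z - x^2 - z^2 - x + 2; x*y^3 - y^2*z - 2*x*y - y + z

trace(b^2) = trace(b)*trace(b) - trace(1)   [square of b] = y^2 - 2
trace(b^2 a) = trace(b)*trace(a b) - trace(a)   [square of b] = y*z - x
apply: trace(b a^-1 b) = trace(b^2)*trace(a) - trace(b^2 a)   [inverse elimination on a] = x*y^2 - y*z - x
trace(b a b a) = trace(a b)*trace(a b) - trace(1) = z^2 - 2
use: trace(b a^-1 b a) = trace(b a b)*trace(a) - trace(b a b a) = x*y*z - x^2 - z^2 + 2
trace(b^3) = trace(b)*trace(b^2) - trace(b) = y^3 - 3*y
trace(b^3 a) = trace(b)*trace(b a b) - trace(b a) = y^2*z - x*y - z
apply: trace(b a^-1 b^2) = trace(b^3)*trace(a) - trace(b^3 a) = x*y^3 - y^2*z - 2*x*y + z
assemble the triple (trace(r) - 2; trace(r a) - x; trace(r b) - y)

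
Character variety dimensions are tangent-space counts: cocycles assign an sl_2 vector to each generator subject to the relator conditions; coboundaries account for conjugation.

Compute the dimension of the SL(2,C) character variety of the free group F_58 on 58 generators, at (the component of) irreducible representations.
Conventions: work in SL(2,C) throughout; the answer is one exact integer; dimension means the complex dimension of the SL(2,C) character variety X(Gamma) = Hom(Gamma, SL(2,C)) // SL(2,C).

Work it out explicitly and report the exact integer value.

The free group F_58: 58 generators, no relators.
A cocycle picks one sl_2 vector per generator freely, giving dim Z^1 = 3*58 = 174.
dim B^1 = 3: the coboundary map is injective because an irreducible image has centralizer 0 in sl_2.
dim H^1 = 174 - 3 = 171, which is dim X.

171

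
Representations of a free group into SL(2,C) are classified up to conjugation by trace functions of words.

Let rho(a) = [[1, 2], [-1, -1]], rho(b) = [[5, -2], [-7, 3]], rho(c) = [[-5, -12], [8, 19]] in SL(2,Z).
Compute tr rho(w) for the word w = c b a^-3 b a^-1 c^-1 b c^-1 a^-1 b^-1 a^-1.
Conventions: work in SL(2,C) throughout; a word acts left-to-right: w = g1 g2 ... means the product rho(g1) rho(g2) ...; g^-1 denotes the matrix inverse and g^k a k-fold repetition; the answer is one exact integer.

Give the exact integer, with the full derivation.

rho(c) = [[-5, -12], [8, 19]]
... * rho(b) = [[5, -2], [-7, 3]]  ->  [[59, -26], [-93, 41]]
... * rho(a^-1) = [[-1, -2], [1, 1]]  ->  [[-85, -144], [134, 227]]
... * rho(a^-1) = [[-1, -2], [1, 1]]  ->  [[-59, 26], [93, -41]]
... * rho(a^-1) = [[-1, -2], [1, 1]]  ->  [[85, 144], [-134, -227]]
... * rho(b) = [[5, -2], [-7, 3]]  ->  [[-583, 262], [919, -413]]
... * rho(a^-1) = [[-1, -2], [1, 1]]  ->  [[845, 1428], [-1332, -2251]]
... * rho(c^-1) = [[19, 12], [-8, -5]]  ->  [[4631, 3000], [-7300, -4729]]
... * rho(b) = [[5, -2], [-7, 3]]  ->  [[2155, -262], [-3397, 413]]
... * rho(c^-1) = [[19, 12], [-8, -5]]  ->  [[43041, 27170], [-67847, -42829]]
... * rho(a^-1) = [[-1, -2], [1, 1]]  ->  [[-15871, -58912], [25018, 92865]]
... * rho(b^-1) = [[3, 2], [7, 5]]  ->  [[-459997, -326302], [725109, 514361]]
... * rho(a^-1) = [[-1, -2], [1, 1]]  ->  [[133695, 593692], [-210748, -935857]]
tr = 133695 + -935857 = -802162

-802162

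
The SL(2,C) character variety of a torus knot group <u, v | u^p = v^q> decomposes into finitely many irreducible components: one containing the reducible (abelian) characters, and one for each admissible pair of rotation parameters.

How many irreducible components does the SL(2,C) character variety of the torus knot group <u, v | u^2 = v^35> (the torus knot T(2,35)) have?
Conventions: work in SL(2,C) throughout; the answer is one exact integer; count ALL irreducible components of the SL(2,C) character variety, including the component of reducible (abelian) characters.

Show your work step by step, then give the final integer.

Gamma = < u, v | u^2 = v^35 > (torus knot T(2,35)); the central element u^2 = v^35 acts as +I or -I in any irreducible SL(2,C) representation.
So on each irreducible component the traces are pinned: tr(u) = 2*cos(pi*alpha/2) with 1 <= alpha <= 1, tr(v) = 2*cos(pi*beta/35) with 1 <= beta <= 34.
The two central values (-1)^alpha I and (-1)^beta I must be the same matrix, so alpha and beta share a parity.
Counting: 1 odd alphas x 17 odd betas + 0 even alphas x 17 even betas = 17 + 0 = 17.
That is 17 components of irreducible characters, and with the reducible (abelian) component the total is 18.

18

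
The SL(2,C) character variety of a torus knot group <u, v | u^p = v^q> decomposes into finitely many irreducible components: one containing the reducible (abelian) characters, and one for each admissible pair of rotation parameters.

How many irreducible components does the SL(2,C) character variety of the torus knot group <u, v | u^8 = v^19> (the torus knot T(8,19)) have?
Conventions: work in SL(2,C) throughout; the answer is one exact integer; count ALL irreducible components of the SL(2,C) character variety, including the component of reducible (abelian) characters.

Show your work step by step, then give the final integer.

64

Gamma = < u, v | u^8 = v^19 > (torus knot T(8,19)); the central element u^8 = v^19 acts as +I or -I in any irreducible SL(2,C) representation.
So on each irreducible component the traces are pinned: tr(u) = 2*cos(pi*alpha/8) with 1 <= alpha <= 7, tr(v) = 2*cos(pi*beta/19) with 1 <= beta <= 18.
Consistency of u^8 = (-1)^alpha I with v^19 = (-1)^beta I forces alpha = beta (mod 2).
Enumerate parity-matched pairs: 4*9 odd-odd plus 3*9 even-even gives 63.
components with irreducible characters: 63; plus the single component of reducible (abelian) characters: total 64.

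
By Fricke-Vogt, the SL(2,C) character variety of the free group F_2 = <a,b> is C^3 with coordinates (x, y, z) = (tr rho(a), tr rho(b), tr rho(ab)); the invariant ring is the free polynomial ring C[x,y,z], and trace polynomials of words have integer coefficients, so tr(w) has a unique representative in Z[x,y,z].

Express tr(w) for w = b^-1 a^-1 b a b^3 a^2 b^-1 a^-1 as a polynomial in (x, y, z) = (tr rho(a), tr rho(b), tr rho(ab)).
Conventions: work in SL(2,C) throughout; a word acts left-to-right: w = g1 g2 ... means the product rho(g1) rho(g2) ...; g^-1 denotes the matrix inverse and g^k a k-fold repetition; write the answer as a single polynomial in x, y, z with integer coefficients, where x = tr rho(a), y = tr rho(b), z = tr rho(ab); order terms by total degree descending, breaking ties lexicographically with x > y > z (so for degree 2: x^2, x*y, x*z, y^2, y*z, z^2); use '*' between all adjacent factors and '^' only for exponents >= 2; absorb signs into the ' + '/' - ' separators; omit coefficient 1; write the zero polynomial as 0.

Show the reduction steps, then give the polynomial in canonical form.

and tr(a^2 b) = tr(a) tr(b a) - tr(b)   [square of a] = x*z - y
and tr(a^2) = tr(a) tr(a) - tr(1)   [square of a] = x^2 - 2
and tr(b a^2 b) = tr(b) tr(a^2 b) - tr(a^2)   [square of b] = x*y*z - x^2 - y^2 + 2
tr(a b^3 a) = tr(b) tr(b a^2 b) - tr(b a^2)   [square of b] = x*y^2*z - x^2*y - y^3 - x*z + 3*y
next, tr(a b a b) = tr(a b) tr(a b) - tr(1)   [split at a repeated a] = z^2 - 2
and tr(b a b^2 a) = tr(b) tr(a b a b) - tr(a b a)   [square of b] = y*z^2 - x*z - y
and tr(a b^2) = tr(b) tr(a b) - tr(a)   [square of b] = y*z - x
and tr(b a b^2) = tr(b) tr(a b^2) - tr(a b)   [square of b] = y^2*z - x*y - z
and tr(b a^2 b a b) = tr(a) tr(b a b^2 a) - tr(b a b^2)   [square of a] = x*y*z^2 - x^2*z - y^2*z + z
tr(b a^2 b a) = tr(a) tr(b a b a) - tr(b a b)   [square of a] = x*z^2 - y*z - x
next, tr(a b a b^3 a) = tr(b) tr(b a^2 b a b) - tr(b a^2 b a)   [square of b] = x*y^2*z^2 - x^2*y*z - y^3*z - x*z^2 + 2*y*z + x
tr(a b a b a b) = tr(b a) tr(b a b a) - tr(b^-1 a^-1)   [split at a repeated b] = z^3 - 3*z
next, tr(b a b a b a b) = tr(b) tr(a b a b a b) - tr(a b a b a)   [square of b] = y*z^3 - x*z^2 - 2*y*z + x
tr(a b a b^3 a b) = tr(b) tr(b a b a b a b) - tr(b a b a b a)   [square of b] = y^2*z^3 - x*y*z^2 - 2*y^2*z - z^3 + x*y + 3*z
and tr(b a b^3 a b^-1 a) = tr(a b a b^3 a) tr(b) - tr(a b a b^3 a b)   [inverse elimination on b] = x*y^3*z^2 - x^2*y^2*z - y^4*z - y^2*z^3 + 4*y^2*z + z^3 - 3*z
tr(b^-1 a^-1 b a b^3 a) = tr(b a b^3 a b^-1) tr(a) - tr(b a b^3 a b^-1 a)   [inverse elimination on a] = -x*y^3*z^2 + 2*x^2*y^2*z + y^4*z + y^2*z^3 - x^3*y - x*y^3 - x^2*z - 4*y^2*z - z^3 + 3*x*y + 3*z
and tr(b^3 a^2 b) = tr(b) tr(b^2 a^2 b) - tr(b^2 a^2)   [square of b] = x*y^3*z - x^2*y^2 - y^4 - 2*x*y*z + x^2 + 4*y^2 - 2
next, tr(a^3 b^2) = tr(a) tr(b^2 a^2) - tr(b^2 a)   [square of a] = x^2*y*z - x^3 - x*y^2 - y*z + 3*x
and tr(a^3 b) = tr(a) tr(a b a) - tr(a b)   [square of a] = x^2*z - x*y - z
and tr(a b^3 a^2) = tr(b) tr(a^3 b^2) - tr(a^3 b)   [square of b] = x^2*y^2*z - x^3*y - x*y^3 - x^2*z - y^2*z + 4*x*y + z
and tr(b a b^3 a^2 b) = tr(b) tr(a b^3 a^2 b) - tr(a b^3 a^2)   [square of b] = x*y^3*z^2 - 2*x^2*y^2*z - y^4*z + x^3*y + x*y^3 - x*y*z^2 + x^2*z + 3*y^2*z - 3*x*y - z
tr(b a b a b^2) = tr(b) tr(b a b a b) - tr(b a b a)   [square of b] = y^2*z^2 - x*y*z - y^2 - z^2 + 2
tr(b a b a b^3) = tr(b) tr(b a b a b^2) - tr(b a b a b)   [square of b] = y^3*z^2 - x*y^2*z - y^3 - 2*y*z^2 + x*z + 3*y
tr(a b a b^3 a^2 b) = tr(a) tr(b a b a b^3 a) - tr(b a b a b^3)   [square of a] = x*y^2*z^3 - x^2*y*z^2 - y^3*z^2 - x*y^2*z - x*z^3 + x^2*y + y^3 + 2*y*z^2 + 2*x*z - 3*y
tr(a^3 b a b^2) = tr(a) tr(b a b^2 a^2) - tr(b a b^2 a)   [square of a] = x^2*y*z^2 - x^3*z - x*y^2*z - y*z^2 + 2*x*z + y
tr(a^3 b a b) = tr(a) tr(b a b a^2) - tr(b a b a)   [square of a] = x^2*z^2 - x*y*z - x^2 - z^2 + 2
next, tr(a b a b^3 a^2) = tr(b) tr(a^3 b a b^2) - tr(a^3 b a b)   [square of b] = x^2*y^2*z^2 - x^3*y*z - x*y^3*z - x^2*z^2 - y^2*z^2 + 3*x*y*z + x^2 + y^2 + z^2 - 2
tr(b a b a b^3 a^2 b) = tr(b) tr(a b a b^3 a^2 b) - tr(a b a b^3 a^2)   [square of b] = x*y^3*z^3 - 2*x^2*y^2*z^2 - y^4*z^2 + x^3*y*z - x*y*z^3 + x^2*y^2 + x^2*z^2 + y^4 + 3*y^2*z^2 - x*y*z - x^2 - 4*y^2 - z^2 + 2
tr(a b a b a b a b) = tr(b a b a b a) tr(b a) - tr(a b a b)   [split at a repeated b] = z^4 - 4*z^2 + 2
and tr(a b a b a b a) = tr(a) tr(b a b a b a) - tr(b a b a b)   [square of a] = x*z^3 - y*z^2 - 2*x*z + y
next, tr(b a b a b a b^2 a) = tr(b) tr(a b a b a b a b) - tr(a b a b a b a)   [square of b] = y*z^4 - x*z^3 - 3*y*z^2 + 2*x*z + y
and tr(b a^2 b a b a b a b) = tr(a) tr(b a b a b a b^2 a) - tr(b a b a b a b^2)   [square of a] = x*y*z^4 - x^2*z^3 - y^2*z^3 - 2*x*y*z^2 + 2*x^2*z + 2*y^2*z + z^3 - 3*z
tr(b a^2 b a b a b a) = tr(a) tr(b a b a b a b a) - tr(b a b a b a b)   [square of a] = x*z^4 - y*z^3 - 3*x*z^2 + 2*y*z + x
next, tr(b a b a b^3 a^2 b a) = tr(b) tr(b a^2 b a b a b a b) - tr(b a^2 b a b a b a)   [square of b] = x*y^2*z^4 - x^2*y*z^3 - y^3*z^3 - 2*x*y^2*z^2 - x*z^4 + 2*x^2*y*z + 2*y^3*z + 2*y*z^3 + 3*x*z^2 - 5*y*z - x
next, tr(a b a b^3 a^2 b a^-1 b) = tr(b a b a b^3 a^2 b) tr(a) - tr(b a b a b^3 a^2 b a)   [inverse elimination on a] = x^2*y^3*z^3 - 2*x^3*y^2*z^2 - x*y^4*z^2 - x*y^2*z^4 + x^4*y*z + y^3*z^3 + x^3*y^2 + x^3*z^2 + x*y^4 + 5*x*y^2*z^2 + x*z^4 - 3*x^2*y*z - 2*y^3*z - 2*y*z^3 - x^3 - 4*x*y^2 - 4*x*z^2 + 5*y*z + 3*x
tr(b a b^3 a^2 b a^-1 b^-1 a) = tr(a b a b^3 a^2 b a^-1) tr(b) - tr(a b a b^3 a^2 b a^-1 b)   [inverse elimination on b] = -x^2*y^3*z^3 + 2*x^3*y^2*z^2 + 2*x*y^4*z^2 + x*y^2*z^4 - x^4*y*z - 2*x^2*y^3*z - y^5*z - y^3*z^3 - x^3*z^2 - 6*x*y^2*z^2 - x*z^4 + 4*x^2*y*z + 5*y^3*z + 2*y*z^3 + x^3 + x*y^2 + 4*x*z^2 - 6*y*z - 3*x
and tr(a^-1 b^-1 a^-1 b a b^3 a^2 b) = tr(b a b^3 a^2 b a^-1 b^-1) tr(a) - tr(b a b^3 a^2 b a^-1 b^-1 a)   [inverse elimination on a] = x^2*y^3*z^3 - 2*x^3*y^2*z^2 - 2*x*y^4*z^2 - x*y^2*z^4 + x^4*y*z + 3*x^2*y^3*z + y^5*z + y^3*z^3 - x^3*y^2 + x^3*z^2 - x*y^4 + 6*x*y^2*z^2 + x*z^4 - 6*x^2*y*z - 5*y^3*z - 2*y*z^3 + 3*x*y^2 - 4*x*z^2 + 6*y*z + x
and tr(b^-1 a^-1 b a b^3 a^2 b^-1 a^-1) = tr(a^-1 b^-1 a^-1 b a b^3 a^2) tr(b) - tr(a^-1 b^-1 a^-1 b a b^3 a^2 b)   [inverse elimination on b] = -x^2*y^3*z^3 + 2*x^3*y^2*z^2 + x*y^4*z^2 + x*y^2*z^4 - x^4*y*z - x^2*y^3*z - x^3*z^2 - 6*x*y^2*z^2 - x*z^4 + 5*x^2*y*z + y^3*z + y*z^3 + 4*x*z^2 - 3*y*z - x

-x^2*y^3*z^3 + 2*x^3*y^2*z^2 + x*y^4*z^2 + x*y^2*z^4 - x^4*y*z - x^2*y^3*z - x^3*z^2 - 6*x*y^2*z^2 - x*z^4 + 5*x^2*y*z + y^3*z + y*z^3 + 4*x*z^2 - 3*y*z - x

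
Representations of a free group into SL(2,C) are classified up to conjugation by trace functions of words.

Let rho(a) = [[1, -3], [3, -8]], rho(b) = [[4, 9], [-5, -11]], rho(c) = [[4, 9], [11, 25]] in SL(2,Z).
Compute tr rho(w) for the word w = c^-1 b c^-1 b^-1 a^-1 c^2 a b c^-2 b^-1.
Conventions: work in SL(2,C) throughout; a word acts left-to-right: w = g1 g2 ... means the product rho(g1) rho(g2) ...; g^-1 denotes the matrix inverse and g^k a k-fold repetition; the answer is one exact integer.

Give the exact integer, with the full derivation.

rho(c^-1) = [[25, -9], [-11, 4]]
... * rho(b) = [[4, 9], [-5, -11]]  ->  [[145, 324], [-64, -143]]
... * rho(c^-1) = [[25, -9], [-11, 4]]  ->  [[61, -9], [-27, 4]]
... * rho(b^-1) = [[-11, -9], [5, 4]]  ->  [[-716, -585], [317, 259]]
... * rho(a^-1) = [[-8, 3], [-3, 1]]  ->  [[7483, -2733], [-3313, 1210]]
... * rho(c) = [[4, 9], [11, 25]]  ->  [[-131, -978], [58, 433]]
... * rho(c) = [[4, 9], [11, 25]]  ->  [[-11282, -25629], [4995, 11347]]
... * rho(a) = [[1, -3], [3, -8]]  ->  [[-88169, 238878], [39036, -105761]]
... * rho(b) = [[4, 9], [-5, -11]]  ->  [[-1547066, -3421179], [684949, 1514695]]
... * rho(c^-1) = [[25, -9], [-11, 4]]  ->  [[-1043681, 238878], [462080, -105761]]
... * rho(c^-1) = [[25, -9], [-11, 4]]  ->  [[-28719683, 10348641], [12715371, -4581764]]
... * rho(b^-1) = [[-11, -9], [5, 4]]  ->  [[367659718, 299871711], [-162777901, -132765395]]
tr = 367659718 + -132765395 = 234894323

234894323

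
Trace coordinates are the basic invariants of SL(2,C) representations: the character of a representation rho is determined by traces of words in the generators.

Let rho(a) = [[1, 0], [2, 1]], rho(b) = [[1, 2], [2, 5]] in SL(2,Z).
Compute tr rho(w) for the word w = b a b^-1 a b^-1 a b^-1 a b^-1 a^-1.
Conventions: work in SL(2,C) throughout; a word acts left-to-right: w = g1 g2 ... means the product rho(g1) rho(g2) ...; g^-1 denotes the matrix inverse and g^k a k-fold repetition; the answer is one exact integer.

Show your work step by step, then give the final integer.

66

rho(b) = [[1, 2], [2, 5]]
... * rho(a) = [[1, 0], [2, 1]]  ->  [[5, 2], [12, 5]]
... * rho(b^-1) = [[5, -2], [-2, 1]]  ->  [[21, -8], [50, -19]]
... * rho(a) = [[1, 0], [2, 1]]  ->  [[5, -8], [12, -19]]
... * rho(b^-1) = [[5, -2], [-2, 1]]  ->  [[41, -18], [98, -43]]
... * rho(a) = [[1, 0], [2, 1]]  ->  [[5, -18], [12, -43]]
... * rho(b^-1) = [[5, -2], [-2, 1]]  ->  [[61, -28], [146, -67]]
... * rho(a) = [[1, 0], [2, 1]]  ->  [[5, -28], [12, -67]]
... * rho(b^-1) = [[5, -2], [-2, 1]]  ->  [[81, -38], [194, -91]]
... * rho(a^-1) = [[1, 0], [-2, 1]]  ->  [[157, -38], [376, -91]]
tr = 157 + -91 = 66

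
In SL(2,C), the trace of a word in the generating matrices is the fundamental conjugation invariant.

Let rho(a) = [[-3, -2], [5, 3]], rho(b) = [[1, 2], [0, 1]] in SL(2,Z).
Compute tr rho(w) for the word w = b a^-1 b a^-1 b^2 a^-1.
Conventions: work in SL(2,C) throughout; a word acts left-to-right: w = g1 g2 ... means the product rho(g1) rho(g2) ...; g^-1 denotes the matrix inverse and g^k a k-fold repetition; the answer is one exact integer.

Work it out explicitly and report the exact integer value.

rho(b) = [[1, 2], [0, 1]]
... * rho(a^-1) = [[3, 2], [-5, -3]]  ->  [[-7, -4], [-5, -3]]
... * rho(b) = [[1, 2], [0, 1]]  ->  [[-7, -18], [-5, -13]]
... * rho(a^-1) = [[3, 2], [-5, -3]]  ->  [[69, 40], [50, 29]]
... * rho(b) = [[1, 2], [0, 1]]  ->  [[69, 178], [50, 129]]
... * rho(b) = [[1, 2], [0, 1]]  ->  [[69, 316], [50, 229]]
... * rho(a^-1) = [[3, 2], [-5, -3]]  ->  [[-1373, -810], [-995, -587]]
tr = -1373 + -587 = -1960

-1960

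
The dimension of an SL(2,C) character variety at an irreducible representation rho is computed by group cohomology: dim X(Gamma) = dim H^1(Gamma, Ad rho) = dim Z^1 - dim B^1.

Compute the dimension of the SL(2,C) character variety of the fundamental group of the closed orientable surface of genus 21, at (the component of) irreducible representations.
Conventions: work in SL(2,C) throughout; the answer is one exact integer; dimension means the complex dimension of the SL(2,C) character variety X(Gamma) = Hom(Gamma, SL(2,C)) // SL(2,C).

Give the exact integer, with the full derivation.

The genus-21 surface group: 2g = 42 generators, one relator prod [a_i, b_i].
Before the relator condition, cocycle space has dim 3*42 = 126.
H^2 = coker(d_2) is dual to H^0 = 0 at irreducible rho (Poincare duality), so d_2 is onto: dim Z^1 = 123.
Coboundaries contribute dim B^1 = 3 (injective at irreducible rho).
dim X = dim H^1 = 123 - 3 = 120.

120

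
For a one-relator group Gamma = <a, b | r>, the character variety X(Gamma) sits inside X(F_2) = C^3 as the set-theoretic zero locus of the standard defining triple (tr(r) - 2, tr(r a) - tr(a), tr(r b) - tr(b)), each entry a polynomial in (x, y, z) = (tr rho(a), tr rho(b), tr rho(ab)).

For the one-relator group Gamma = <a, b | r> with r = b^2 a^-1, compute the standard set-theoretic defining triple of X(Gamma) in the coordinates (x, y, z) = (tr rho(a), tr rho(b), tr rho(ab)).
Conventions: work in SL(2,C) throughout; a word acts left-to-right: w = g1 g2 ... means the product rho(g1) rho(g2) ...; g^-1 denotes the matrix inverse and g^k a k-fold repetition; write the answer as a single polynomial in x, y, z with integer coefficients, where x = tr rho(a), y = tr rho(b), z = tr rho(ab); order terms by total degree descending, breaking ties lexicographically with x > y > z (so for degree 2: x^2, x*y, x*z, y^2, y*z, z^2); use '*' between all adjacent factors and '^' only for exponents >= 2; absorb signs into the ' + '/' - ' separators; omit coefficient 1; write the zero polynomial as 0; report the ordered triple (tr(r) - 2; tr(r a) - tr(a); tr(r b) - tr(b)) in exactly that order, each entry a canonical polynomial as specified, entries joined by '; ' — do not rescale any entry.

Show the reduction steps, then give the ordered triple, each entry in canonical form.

x*y^2 - y*z - x - 2; y^2 - x - 2; x*y^3 - y^2*z - 2*x*y - y + z

trace(b^2) = trace(b)*trace(b) - trace(1) = y^2 - 2
trace(b^2 a) = trace(b)*trace(a b) - trace(a) = y*z - x
trace(b^2 a^-1) = trace(b^2)*trace(a) - trace(b^2 a) = x*y^2 - y*z - x
trace(b^3) = trace(b)*trace(b^2) - trace(b)  (reduce the b square) = y^3 - 3*y
trace(b^3 a) = trace(b)*trace(b a b) - trace(b a)  (reduce the b square) = y^2*z - x*y - z
trace(b^2 a^-1 b) = trace(b^3)*trace(a) - trace(b^3 a)  (eliminate a^-1) = x*y^3 - y^2*z - 2*x*y + z
assemble the triple (trace(r) - 2; trace(r a) - x; trace(r b) - y)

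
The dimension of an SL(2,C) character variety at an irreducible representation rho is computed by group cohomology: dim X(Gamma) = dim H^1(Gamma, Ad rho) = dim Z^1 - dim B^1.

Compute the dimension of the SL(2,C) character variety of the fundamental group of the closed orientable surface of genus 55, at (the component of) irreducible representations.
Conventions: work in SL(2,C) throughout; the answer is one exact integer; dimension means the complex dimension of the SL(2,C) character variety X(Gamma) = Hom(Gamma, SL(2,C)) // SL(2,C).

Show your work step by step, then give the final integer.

The genus-55 surface group: 2g = 110 generators, one relator prod [a_i, b_i].
A cocycle assigns one sl_2 vector per generator subject to the relator condition d_2(z) = 0: dim of the unconstrained space is 3*2g = 330.
H^2 = coker(d_2) is dual to H^0 = 0 at irreducible rho (Poincare duality), so d_2 is onto: dim Z^1 = 327.
Coboundaries contribute dim B^1 = 3 (injective at irreducible rho).
Hence dim X = 327 - 3 = 324.

324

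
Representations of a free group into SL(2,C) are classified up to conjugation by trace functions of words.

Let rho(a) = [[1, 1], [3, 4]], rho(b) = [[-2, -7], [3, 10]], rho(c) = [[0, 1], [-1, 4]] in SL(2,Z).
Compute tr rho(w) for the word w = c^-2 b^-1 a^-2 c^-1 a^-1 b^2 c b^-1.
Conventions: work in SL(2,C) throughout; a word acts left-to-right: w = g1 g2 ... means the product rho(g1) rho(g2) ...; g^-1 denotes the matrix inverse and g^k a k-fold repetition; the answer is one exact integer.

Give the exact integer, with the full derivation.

51652007

rho(c^-1) = [[4, -1], [1, 0]]
... * rho(c^-1) = [[4, -1], [1, 0]]  ->  [[15, -4], [4, -1]]
... * rho(b^-1) = [[10, 7], [-3, -2]]  ->  [[162, 113], [43, 30]]
... * rho(a^-1) = [[4, -1], [-3, 1]]  ->  [[309, -49], [82, -13]]
... * rho(a^-1) = [[4, -1], [-3, 1]]  ->  [[1383, -358], [367, -95]]
... * rho(c^-1) = [[4, -1], [1, 0]]  ->  [[5174, -1383], [1373, -367]]
... * rho(a^-1) = [[4, -1], [-3, 1]]  ->  [[24845, -6557], [6593, -1740]]
... * rho(b) = [[-2, -7], [3, 10]]  ->  [[-69361, -239485], [-18406, -63551]]
... * rho(b) = [[-2, -7], [3, 10]]  ->  [[-579733, -1909323], [-153841, -506668]]
... * rho(c) = [[0, 1], [-1, 4]]  ->  [[1909323, -8217025], [506668, -2180513]]
... * rho(b^-1) = [[10, 7], [-3, -2]]  ->  [[43744305, 29799311], [11608219, 7907702]]
tr = 43744305 + 7907702 = 51652007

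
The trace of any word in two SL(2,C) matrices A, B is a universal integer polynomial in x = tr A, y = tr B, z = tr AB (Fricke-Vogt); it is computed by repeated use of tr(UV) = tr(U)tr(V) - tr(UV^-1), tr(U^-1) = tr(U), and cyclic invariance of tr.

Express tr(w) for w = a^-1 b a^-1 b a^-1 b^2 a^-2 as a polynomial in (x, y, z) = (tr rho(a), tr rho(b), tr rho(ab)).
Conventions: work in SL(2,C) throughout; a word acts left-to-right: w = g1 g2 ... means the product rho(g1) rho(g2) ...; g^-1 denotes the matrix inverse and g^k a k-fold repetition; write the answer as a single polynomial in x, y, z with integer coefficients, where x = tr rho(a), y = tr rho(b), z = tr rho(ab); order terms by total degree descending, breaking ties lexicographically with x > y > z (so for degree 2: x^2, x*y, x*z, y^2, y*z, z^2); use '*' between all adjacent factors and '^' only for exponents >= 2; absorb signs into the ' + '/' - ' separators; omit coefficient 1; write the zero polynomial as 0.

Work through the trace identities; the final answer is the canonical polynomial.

trace(b^2) = trace(b) trace(b) - trace(1) = y^2 - 2
use: trace(b^3) = trace(b) trace(b^2) - trace(b) = y^3 - 3*y
apply: trace(b^4) = trace(b) trace(b^3) - trace(b^2) = y^4 - 4*y^2 + 2
trace(b a b) = trace(b) trace(a b) - trace(a) = y*z - x
apply: trace(b^2 a b) = trace(b) trace(b a b) - trace(b a) = y^2*z - x*y - z
trace(b^4 a) = trace(b) trace(b^2 a b) - trace(b^2 a) = y^3*z - x*y^2 - 2*y*z + x
apply: trace(b^3 a^-1 b) = trace(b^4) trace(a) - trace(b^4 a) = x*y^4 - y^3*z - 3*x*y^2 + 2*y*z + x
use: trace(a b a b) = trace(a b) trace(a b) - trace(1) = z^2 - 2
trace(a b a) = trace(a) trace(b a) - trace(b) = x*z - y
use: trace(b a b a b) = trace(b) trace(a b a b) - trace(a b a) = y*z^2 - x*z - y
trace(b a b^3 a) = trace(b) trace(b a b a b) - trace(b a b a) = y^2*z^2 - x*y*z - y^2 - z^2 + 2
apply: trace(b^3 a^-1 b a) = trace(b a b^3) trace(a) - trace(b a b^3 a) = x*y^3*z - x^2*y^2 - y^2*z^2 - x*y*z + x^2 + y^2 + z^2 - 2
use: trace(a^-1 b a^-1 b^3) = trace(b^3 a^-1 b) trace(a) - trace(b^3 a^-1 b a) = x^2*y^4 - 2*x*y^3*z - 2*x^2*y^2 + y^2*z^2 + 3*x*y*z - y^2 - z^2 + 2
trace(a^-1 b a^-1 b^3 a^-1) = trace(a^-1 b a^-1 b^3) trace(a) - trace(a^-1 b a^-1 b^3 a) = x^3*y^4 - 2*x^2*y^3*z - 2*x^3*y^2 - x*y^4 + x*y^2*z^2 + 3*x^2*y*z + y^3*z + 2*x*y^2 - x*z^2 - 2*y*z + x
apply: trace(b^2 a^-3 b a^-1 b) = trace(a^-1 b a^-1 b^3 a^-1) trace(a) - trace(a^-1 b a^-1 b^3) = x^4*y^4 - 2*x^3*y^3*z - 2*x^4*y^2 - 2*x^2*y^4 + x^2*y^2*z^2 + 3*x^3*y*z + 3*x*y^3*z + 4*x^2*y^2 - x^2*z^2 - y^2*z^2 - 5*x*y*z + x^2 + y^2 + z^2 - 2
trace(a b^2 a) = trace(a) trace(b^2 a) - trace(b^2) = x*y*z - x^2 - y^2 + 2
trace(b^2 a b^2 a) = trace(b) trace(a b^2 a b) - trace(a b^2 a) = y^2*z^2 - 2*x*y*z + x^2 - 2
trace(b^2 a b^2 a^-1) = trace(b^2 a b^2) trace(a) - trace(b^2 a b^2 a) = x*y^3*z - x^2*y^2 - y^2*z^2 + 2
trace(b a b^2 a^-2 b) = trace(b^2 a b^2 a^-1) trace(a) - trace(b^2 a b^2) = x^2*y^3*z - x^3*y^2 - x*y^2*z^2 - y^3*z + x*y^2 + 2*y*z + x
trace(a b a b a b) = trace(b a) trace(b a b a) - trace(b^-1 a^-1) = z^3 - 3*z
use: trace(a b a b a) = trace(a) trace(b a b a) - trace(b a b) = x*z^2 - y*z - x
use: trace(b a b a b^2 a) = trace(b) trace(a b a b a b) - trace(a b a b a) = y*z^3 - x*z^2 - 2*y*z + x
use: trace(b a b a b^2 a^-1) = trace(b a b a b^2) trace(a) - trace(b a b a b^2 a) = x*y^2*z^2 - x^2*y*z - y*z^3 - x*y^2 + 2*y*z + x
apply: trace(b a b^2 a^-2 b a) = trace(b a b a b^2 a^-1) trace(a) - trace(b a b a b^2) = x^2*y^2*z^2 - x^3*y*z - x*y*z^3 - x^2*y^2 - y^2*z^2 + 3*x*y*z + x^2 + y^2 + z^2 - 2
trace(b a^-1 b a b^2 a^-2) = trace(b a b^2 a^-2 b) trace(a) - trace(b a b^2 a^-2 b a) = x^3*y^3*z - x^4*y^2 - 2*x^2*y^2*z^2 + x^3*y*z - x*y^3*z + x*y*z^3 + 2*x^2*y^2 + y^2*z^2 - x*y*z - y^2 - z^2 + 2
use: trace(b a^-1 b a b^2 a^-1) = trace(b a b^2 a^-1 b) trace(a) - trace(b a b^2 a^-1 b a) = x^2*y^3*z - x^3*y^2 - 2*x*y^2*z^2 + x^2*y*z + y*z^3 + x*y^2 - 2*y*z + x
apply: trace(b^2 a^-3 b a^-1 b a) = trace(b a^-1 b a b^2 a^-2) trace(a) - trace(b a^-1 b a b^2 a^-1) = x^4*y^3*z - x^5*y^2 - 2*x^3*y^2*z^2 + x^4*y*z - 2*x^2*y^3*z + x^2*y*z^3 + 3*x^3*y^2 + 3*x*y^2*z^2 - 2*x^2*y*z - y*z^3 - 2*x*y^2 - x*z^2 + 2*y*z + x
trace(a^-1 b a^-1 b a^-1 b^2 a^-2) = trace(b^2 a^-3 b a^-1 b) trace(a) - trace(b^2 a^-3 b a^-1 b a) = x^5*y^4 - 3*x^4*y^3*z - x^5*y^2 - 2*x^3*y^4 + 3*x^3*y^2*z^2 + 2*x^4*y*z + 5*x^2*y^3*z - x^2*y*z^3 + x^3*y^2 - x^3*z^2 - 4*x*y^2*z^2 - 3*x^2*y*z + y*z^3 + x^3 + 3*x*y^2 + 2*x*z^2 - 2*y*z - 3*x

x^5*y^4 - 3*x^4*y^3*z - x^5*y^2 - 2*x^3*y^4 + 3*x^3*y^2*z^2 + 2*x^4*y*z + 5*x^2*y^3*z - x^2*y*z^3 + x^3*y^2 - x^3*z^2 - 4*x*y^2*z^2 - 3*x^2*y*z + y*z^3 + x^3 + 3*x*y^2 + 2*x*z^2 - 2*y*z - 3*x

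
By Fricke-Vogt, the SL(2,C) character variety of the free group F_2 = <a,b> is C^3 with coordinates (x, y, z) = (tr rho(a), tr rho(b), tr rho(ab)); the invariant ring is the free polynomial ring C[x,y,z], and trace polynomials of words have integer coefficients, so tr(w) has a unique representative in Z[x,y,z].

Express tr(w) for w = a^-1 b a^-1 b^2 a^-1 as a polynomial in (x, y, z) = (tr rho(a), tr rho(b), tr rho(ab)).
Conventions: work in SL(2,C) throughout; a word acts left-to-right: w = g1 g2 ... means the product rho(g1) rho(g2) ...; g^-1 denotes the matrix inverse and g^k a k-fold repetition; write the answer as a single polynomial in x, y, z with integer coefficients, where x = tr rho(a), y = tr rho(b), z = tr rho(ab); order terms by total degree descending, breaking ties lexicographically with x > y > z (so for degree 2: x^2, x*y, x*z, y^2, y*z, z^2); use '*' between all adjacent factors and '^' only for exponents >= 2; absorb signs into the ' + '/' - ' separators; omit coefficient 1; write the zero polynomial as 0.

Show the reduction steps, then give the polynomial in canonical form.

trace(b^2) = trace(b) * trace(b) - trace(1)  (reduce the b square) = y^2 - 2
use: trace(b^3) = trace(b) * trace(b^2) - trace(b)  (reduce the b square) = y^3 - 3*y
apply: trace(b a b) = trace(b) * trace(a b) - trace(a)  (reduce the b square) = y*z - x
trace(b^3 a) = trace(b) * trace(b a b) - trace(b a)  (reduce the b square) = y^2*z - x*y - z
apply: trace(b^3 a^-1) = trace(b^3) * trace(a) - trace(b^3 a)  (eliminate a^-1) = x*y^3 - y^2*z - 2*x*y + z
use: trace(b^2 a^-2 b) = trace(b^3 a^-1) * trace(a) - trace(b^3)  (eliminate a^-1) = x^2*y^3 - x*y^2*z - 2*x^2*y - y^3 + x*z + 3*y
use: trace(a b a b) = trace(a b) * trace(a b) - trace(1)  (split on a) = z^2 - 2
trace(a b a) = trace(a) * trace(b a) - trace(b)  (reduce the a square) = x*z - y
trace(b a b^2 a) = trace(b) * trace(a b a b) - trace(a b a)  (reduce the b square) = y*z^2 - x*z - y
use: trace(a^-1 b a b^2) = trace(b a b^2) * trace(a) - trace(b a b^2 a)  (eliminate a^-1) = x*y^2*z - x^2*y - y*z^2 + y
trace(b^2 a^-2 b a) = trace(a^-1 b a b^2) * trace(a) - trace(a^-1 b a b^2 a)  (eliminate a^-1) = x^2*y^2*z - x^3*y - x*y*z^2 - y^2*z + 2*x*y + z
use: trace(a^-1 b a^-1 b^2 a^-1) = trace(b^2 a^-2 b) * trace(a) - trace(b^2 a^-2 b a)  (eliminate a^-1) = x^3*y^3 - 2*x^2*y^2*z - x^3*y - x*y^3 + x*y*z^2 + x^2*z + y^2*z + x*y - z

x^3*y^3 - 2*x^2*y^2*z - x^3*y - x*y^3 + x*y*z^2 + x^2*z + y^2*z + x*y - z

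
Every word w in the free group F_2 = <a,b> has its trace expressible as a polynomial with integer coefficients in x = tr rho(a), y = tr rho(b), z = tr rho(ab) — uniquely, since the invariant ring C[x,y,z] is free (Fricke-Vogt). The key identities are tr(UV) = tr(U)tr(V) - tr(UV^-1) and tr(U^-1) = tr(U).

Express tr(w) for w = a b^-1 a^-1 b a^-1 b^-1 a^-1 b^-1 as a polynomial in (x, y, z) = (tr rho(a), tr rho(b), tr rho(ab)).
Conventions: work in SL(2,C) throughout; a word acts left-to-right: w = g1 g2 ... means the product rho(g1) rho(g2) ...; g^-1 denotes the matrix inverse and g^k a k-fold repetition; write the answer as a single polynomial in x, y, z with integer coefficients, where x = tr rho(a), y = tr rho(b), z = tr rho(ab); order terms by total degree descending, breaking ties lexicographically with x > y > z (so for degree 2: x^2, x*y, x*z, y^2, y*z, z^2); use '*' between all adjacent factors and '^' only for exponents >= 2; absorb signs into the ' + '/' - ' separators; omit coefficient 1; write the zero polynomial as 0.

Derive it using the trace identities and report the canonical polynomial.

x^2*y^2*z^2 - x^3*y*z - x*y^3*z - 2*x*y*z^3 + x^2*z^2 + y^2*z^2 + z^4 + 5*x*y*z - x^2 - y^2 - 4*z^2 + 2

trace(a^-1) = trace(a) = x
trace(a^-1 b) = trace(b)*trace(a) - trace(b a)   [inverse elimination on a] = x*y - z
trace(b^-1 a^-1) = trace(a^-1)*trace(b) - trace(a^-1 b)   [inverse elimination on b] = z
and trace(b a b) = trace(b)*trace(a b) - trace(a)   [square of b] = y*z - x
trace(b a b a) = trace(b a)*trace(b a) - trace(1)   [split at a repeated b] = z^2 - 2
next, trace(a^-1 b a b) = trace(b a b)*trace(a) - trace(b a b a)   [inverse elimination on a] = x*y*z - x^2 - z^2 + 2
next, trace(a^-1 b a b^-1) = trace(a^-1 b a)*trace(b) - trace(a^-1 b a b)   [inverse elimination on b] = -x*y*z + x^2 + y^2 + z^2 - 2
and trace(b^-2 a^-1 b a) = trace(a^-1 b a b^-1)*trace(b) - trace(a^-1 b a)   [inverse elimination on b] = -x*y^2*z + x^2*y + y^3 + y*z^2 - 3*y
trace(b^-1 a^-1 b a^-1 b^-1) = trace(b^-2 a^-1 b)*trace(a) - trace(b^-2 a^-1 b a)   [inverse elimination on a] = x*y^2*z - x^2*y - y^3 - y*z^2 + x*z + 3*y
trace(b a^2) = trace(a)*trace(b a) - trace(b)   [square of a] = x*z - y
and trace(a^2 b a) = trace(a)*trace(b a^2) - trace(b a)   [square of a] = x^2*z - x*y - z
next, trace(a^2 b a b) = trace(a)*trace(b a b a) - trace(b a b)   [square of a] = x*z^2 - y*z - x
trace(a b a b^-1 a) = trace(a^2 b a)*trace(b) - trace(a^2 b a b)   [inverse elimination on b] = x^2*y*z - x*y^2 - x*z^2 + x
and trace(a^2) = trace(a)*trace(a) - trace(1)   [square of a] = x^2 - 2
next, trace(b a^2 b) = trace(b)*trace(a^2 b) - trace(a^2)   [square of b] = x*y*z - x^2 - y^2 + 2
trace(a b a^2 b a) = trace(a)*trace(b a^2 b a) - trace(b a^2 b)   [square of a] = x^2*z^2 - 2*x*y*z + y^2 - 2
trace(b a b a b a) = trace(b a b a)*trace(b a) - trace(a b)   [split at a repeated b] = z^3 - 3*z
trace(b a b a b) = trace(b)*trace(a b a b) - trace(a b a)   [square of b] = y*z^2 - x*z - y
trace(a b a^2 b a b) = trace(a)*trace(b a b a b a) - trace(b a b a b)   [square of a] = x*z^3 - y*z^2 - 2*x*z + y
trace(a b a b^-1 a b a) = trace(a b a^2 b a)*trace(b) - trace(a b a^2 b a b)   [inverse elimination on b] = x^2*y*z^2 - 2*x*y^2*z - x*z^3 + y^3 + y*z^2 + 2*x*z - 3*y
trace(a b a b a b a b) = trace(a b a b a b)*trace(a b) - trace(b a b a)   [split at a repeated a] = z^4 - 4*z^2 + 2
and trace(a b a b^-1 a b a b) = trace(a b a b a b a)*trace(b) - trace(a b a b a b a b)   [inverse elimination on b] = x*y*z^3 - y^2*z^2 - z^4 - 2*x*y*z + y^2 + 4*z^2 - 2
next, trace(b^-1 a b a b^-1 a b a) = trace(a b a b^-1 a b a)*trace(b) - trace(a b a b^-1 a b a b)   [inverse elimination on b] = x^2*y^2*z^2 - 2*x*y^3*z - 2*x*y*z^3 + y^4 + 2*y^2*z^2 + z^4 + 4*x*y*z - 4*y^2 - 4*z^2 + 2
next, trace(b a^-1 b^-1 a b a b^-1 a) = trace(b^-1 a b a b^-1 a b)*trace(a) - trace(b^-1 a b a b^-1 a b a)   [inverse elimination on a] = -x^2*y^2*z^2 + x^3*y*z + 2*x*y^3*z + 2*x*y*z^3 - x^2*y^2 - x^2*z^2 - y^4 - 2*y^2*z^2 - z^4 - 4*x*y*z + x^2 + 4*y^2 + 4*z^2 - 2
trace(b a b^-1 a^-1 b a^-1 b^-1 a) = trace(b a^-1 b^-1 a b a b^-1)*trace(a) - trace(b a^-1 b^-1 a b a b^-1 a)   [inverse elimination on a] = x^2*y^2*z^2 - x^3*y*z - 2*x*y^3*z - 2*x*y*z^3 + x^2*y^2 + x^2*z^2 + y^4 + 2*y^2*z^2 + z^4 + 4*x*y*z - 4*y^2 - 4*z^2 + 2
trace(a b^-1 a^-1 b a^-1 b^-1 a^-1 b) = trace(b a b^-1 a^-1 b a^-1 b^-1)*trace(a) - trace(b a b^-1 a^-1 b a^-1 b^-1 a)   [inverse elimination on a] = -x^2*y^2*z^2 + x^3*y*z + 2*x*y^3*z + 2*x*y*z^3 - x^2*y^2 - x^2*z^2 - y^4 - 2*y^2*z^2 - z^4 - 4*x*y*z + x^2 + 4*y^2 + 4*z^2 - 2
trace(a b^-1 a^-1 b a^-1 b^-1 a^-1 b^-1) = trace(a b^-1 a^-1 b a^-1 b^-1 a^-1)*trace(b) - trace(a b^-1 a^-1 b a^-1 b^-1 a^-1 b)   [inverse elimination on b] = x^2*y^2*z^2 - x^3*y*z - x*y^3*z - 2*x*y*z^3 + x^2*z^2 + y^2*z^2 + z^4 + 5*x*y*z - x^2 - y^2 - 4*z^2 + 2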